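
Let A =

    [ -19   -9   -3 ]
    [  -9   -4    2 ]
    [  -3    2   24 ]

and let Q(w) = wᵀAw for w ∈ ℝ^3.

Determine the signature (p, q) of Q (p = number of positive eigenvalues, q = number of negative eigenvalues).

(1, 2)

Row-reducing A symmetrically gives the diagonal entries -19, 5/19, -20.
Counting signs: 1 positive, 2 negative.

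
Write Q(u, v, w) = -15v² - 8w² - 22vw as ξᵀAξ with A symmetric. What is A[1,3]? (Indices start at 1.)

0

The coefficient of u·w in Q is 0. For a symmetric A this equals A[1,3] + A[3,1] = 2·A[1,3].
So A[1,3] = 0/2 = 0.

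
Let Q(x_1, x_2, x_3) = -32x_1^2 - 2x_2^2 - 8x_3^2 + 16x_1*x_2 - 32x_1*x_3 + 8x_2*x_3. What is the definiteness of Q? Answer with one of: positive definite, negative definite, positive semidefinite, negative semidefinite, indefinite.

negative semidefinite

The associated matrix is A = [[-32, 8, -16], [8, -2, 4], [-16, 4, -8]].
Congruent diagonalization of A (simultaneous row and column reduction) yields pivots -32, 0, 0.
Counting signs: 1 negative, 2 zero.
Hence Q is negative semidefinite.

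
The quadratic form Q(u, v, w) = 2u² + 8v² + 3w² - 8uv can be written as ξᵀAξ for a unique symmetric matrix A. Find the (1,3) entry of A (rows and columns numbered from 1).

0

The coefficient of u·w in Q is 0. For a symmetric A this equals A[1,3] + A[3,1] = 2·A[1,3].
So A[1,3] = 0/2 = 0.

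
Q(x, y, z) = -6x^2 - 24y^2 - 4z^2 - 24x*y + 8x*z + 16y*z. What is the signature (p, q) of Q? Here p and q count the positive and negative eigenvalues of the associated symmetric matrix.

Write A = [[-6, -12, 4], [-12, -24, 8], [4, 8, -4]].
Symmetric row and column elimination reduces A to a congruent diagonal form with pivots -6, 0, -4/3.
That gives 2 negative, 1 zero pivots.

(0, 2)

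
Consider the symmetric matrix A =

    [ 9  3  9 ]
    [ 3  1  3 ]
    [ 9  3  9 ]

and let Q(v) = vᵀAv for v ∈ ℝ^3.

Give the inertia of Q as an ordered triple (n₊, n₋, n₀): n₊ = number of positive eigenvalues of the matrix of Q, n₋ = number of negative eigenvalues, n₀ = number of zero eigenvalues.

Row-reducing A symmetrically gives the diagonal entries 9, 0, 0.
That gives 1 positive, 2 zero pivots.

(1, 0, 2)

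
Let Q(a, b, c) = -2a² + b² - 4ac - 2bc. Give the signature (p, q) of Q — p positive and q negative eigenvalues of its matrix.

(2, 1)

Write A = [[-2, 0, -2], [0, 1, -1], [-2, -1, 0]].
An LDLᵀ factorisation of A has diagonal entries -2, 1, 1.
Counting signs: 2 positive, 1 negative.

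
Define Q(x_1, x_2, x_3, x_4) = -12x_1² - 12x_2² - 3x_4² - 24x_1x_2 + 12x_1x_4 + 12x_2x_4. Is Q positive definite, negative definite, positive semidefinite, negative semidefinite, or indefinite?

negative semidefinite

The symmetric matrix is A = [[-12, -12, 0, 6], [-12, -12, 0, 6], [0, 0, 0, 0], [6, 6, 0, -3]].
Applying the same elementary operations to the rows and columns of A produces a congruent diagonal matrix with entries -12, 0, 0, 0.
So there are 1 negative, 3 zero pivots.
Hence Q is negative semidefinite.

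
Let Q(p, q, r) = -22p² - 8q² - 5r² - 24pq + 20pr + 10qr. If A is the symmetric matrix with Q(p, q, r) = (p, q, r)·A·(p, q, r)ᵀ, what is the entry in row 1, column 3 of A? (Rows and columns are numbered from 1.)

The coefficient of p·r in Q is 20. For a symmetric A this equals A[1,3] + A[3,1] = 2·A[1,3].
So A[1,3] = 20/2 = 10.

10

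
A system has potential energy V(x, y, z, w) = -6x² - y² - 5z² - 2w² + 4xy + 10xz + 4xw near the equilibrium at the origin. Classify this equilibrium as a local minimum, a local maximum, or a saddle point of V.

saddle point

The Hessian at the origin is H = [[-12, 4, 10, 4], [4, -2, 0, 0], [10, 0, -10, 0], [4, 0, 0, -4]].
Applying the same elementary operations to the rows and columns of H produces a congruent diagonal matrix with entries -12, -2/3, 15, -20/3.
Counting signs: 1 positive, 3 negative.
H is indefinite, so the origin is a saddle point.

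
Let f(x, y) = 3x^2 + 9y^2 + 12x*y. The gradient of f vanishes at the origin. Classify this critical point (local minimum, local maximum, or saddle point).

The Hessian at the origin is H = [[6, 12], [12, 18]].
det H = 6·18 − (12)² = -36 < 0, so H is indefinite.
Therefore the origin is a saddle point.

saddle point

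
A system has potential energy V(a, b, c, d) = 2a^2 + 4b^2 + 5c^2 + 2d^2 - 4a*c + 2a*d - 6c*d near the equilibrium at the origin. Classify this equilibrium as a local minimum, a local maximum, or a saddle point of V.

local minimum

The Hessian at the origin is H = [[4, 0, -4, 2], [0, 8, 0, 0], [-4, 0, 10, -6], [2, 0, -6, 4]].
Congruent diagonalization of H (simultaneous row and column reduction) yields pivots 4, 8, 6, 1/3.
So there are 4 positive pivots.
H is positive definite, so the origin is a strict local minimum.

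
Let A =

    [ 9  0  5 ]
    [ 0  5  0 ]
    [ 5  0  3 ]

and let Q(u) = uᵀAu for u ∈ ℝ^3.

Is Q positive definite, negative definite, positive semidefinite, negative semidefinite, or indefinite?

Symmetric row and column elimination reduces A to a congruent diagonal form with pivots 9, 5, 2/9.
So there are 3 positive pivots.
Hence Q is positive definite.

positive definite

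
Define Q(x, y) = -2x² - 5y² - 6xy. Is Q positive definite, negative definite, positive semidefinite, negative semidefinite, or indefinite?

The symmetric matrix of Q is [[-2, -3], [-3, -5]].
For the 2×2 matrix [[-2, -3], [-3, -5]]: det = -2·-5 − (-3)² = 1, trace = -7.
det > 0 so both eigenvalues share the sign of the trace; trace = -7 < 0 ⇒ both negative.

negative definite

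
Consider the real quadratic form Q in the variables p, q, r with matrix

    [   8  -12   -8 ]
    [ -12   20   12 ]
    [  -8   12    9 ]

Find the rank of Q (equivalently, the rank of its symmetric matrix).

3

An LDLᵀ factorisation of A has diagonal entries 8, 2, 1.
Counting signs: 3 positive.
The rank is the number of nonzero pivots: 3.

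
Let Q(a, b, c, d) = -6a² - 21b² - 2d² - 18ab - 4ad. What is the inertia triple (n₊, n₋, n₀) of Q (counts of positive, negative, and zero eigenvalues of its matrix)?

(0, 3, 1)

The associated matrix is A = [[-6, -9, 0, -2], [-9, -21, 0, 0], [0, 0, 0, 0], [-2, 0, 0, -2]].
Congruent diagonalization of A (simultaneous row and column reduction) yields pivots -6, -15/2, 0, -2/15.
Counting signs: 3 negative, 1 zero.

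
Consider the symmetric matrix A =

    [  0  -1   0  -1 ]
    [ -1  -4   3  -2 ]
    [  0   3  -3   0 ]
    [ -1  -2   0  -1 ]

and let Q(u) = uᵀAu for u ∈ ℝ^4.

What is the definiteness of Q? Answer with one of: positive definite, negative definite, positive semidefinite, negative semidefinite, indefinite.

A is congruent to a diagonal matrix with 2 positive, 2 negative and 0 zero entries, so Q is indefinite.

indefinite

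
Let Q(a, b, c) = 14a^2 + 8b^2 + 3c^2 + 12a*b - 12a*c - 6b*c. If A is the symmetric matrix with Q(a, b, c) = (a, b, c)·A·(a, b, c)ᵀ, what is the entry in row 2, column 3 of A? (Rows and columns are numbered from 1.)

-3

The coefficient of b·c in Q is -6. For a symmetric A this equals A[2,3] + A[3,2] = 2·A[2,3].
So A[2,3] = -6/2 = -3.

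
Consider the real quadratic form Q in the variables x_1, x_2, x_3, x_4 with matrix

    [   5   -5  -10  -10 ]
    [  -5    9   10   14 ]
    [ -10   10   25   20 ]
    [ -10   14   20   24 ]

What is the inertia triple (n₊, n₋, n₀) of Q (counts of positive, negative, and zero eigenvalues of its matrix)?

Symmetric row and column elimination reduces A to a congruent diagonal form with pivots 5, 4, 5, 0.
So there are 3 positive, 1 zero pivots.

(3, 0, 1)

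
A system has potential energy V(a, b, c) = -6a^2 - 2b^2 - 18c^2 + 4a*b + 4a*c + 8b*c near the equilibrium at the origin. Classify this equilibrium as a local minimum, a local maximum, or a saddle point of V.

local maximum

The Hessian at the origin is H = [[-12, 4, 4], [4, -4, 8], [4, 8, -36]].
Congruent diagonalization of H (simultaneous row and column reduction) yields pivots -12, -8/3, -2.
Counting signs: 3 negative.
H is negative definite, so the origin is a strict local maximum.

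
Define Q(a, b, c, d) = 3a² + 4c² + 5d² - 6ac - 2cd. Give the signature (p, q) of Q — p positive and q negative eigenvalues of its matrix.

The symmetric matrix is A = [[3, 0, -3, 0], [0, 0, 0, 0], [-3, 0, 4, -1], [0, 0, -1, 5]].
Symmetric row and column elimination reduces A to a congruent diagonal form with pivots 3, 0, 1, 4.
That gives 3 positive, 1 zero pivots.

(3, 0)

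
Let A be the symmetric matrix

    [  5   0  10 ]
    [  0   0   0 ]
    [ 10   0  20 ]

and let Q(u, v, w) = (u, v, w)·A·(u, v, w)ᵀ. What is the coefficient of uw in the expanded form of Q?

20

The coefficient of uw is A[1,3] + A[3,1] = 2·10 = 20.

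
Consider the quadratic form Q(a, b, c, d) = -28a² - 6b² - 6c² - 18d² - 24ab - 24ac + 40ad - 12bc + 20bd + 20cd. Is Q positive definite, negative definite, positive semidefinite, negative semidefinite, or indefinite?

The associated matrix is A = [[-28, -12, -12, 20], [-12, -6, -6, 10], [-12, -6, -6, 10], [20, 10, 10, -18]].
Symmetric row and column elimination reduces A to a congruent diagonal form with pivots -28, -6/7, 0, -4/3.
Counting signs: 3 negative, 1 zero.
Hence Q is negative semidefinite.

negative semidefinite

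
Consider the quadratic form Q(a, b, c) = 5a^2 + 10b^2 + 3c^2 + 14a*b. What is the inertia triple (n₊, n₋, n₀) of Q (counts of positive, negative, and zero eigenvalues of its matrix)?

(3, 0, 0)

The associated matrix is A = [[5, 7, 0], [7, 10, 0], [0, 0, 3]].
An LDLᵀ factorisation of A has diagonal entries 5, 1/5, 3.
That gives 3 positive pivots.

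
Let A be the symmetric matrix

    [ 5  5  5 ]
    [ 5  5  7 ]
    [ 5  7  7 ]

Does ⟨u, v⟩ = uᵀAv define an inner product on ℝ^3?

A is congruent to a diagonal matrix with 2 positive, 1 negative and 0 zero entries, so Q is indefinite.
⟨·,·⟩ is an inner product exactly when A is positive definite.

no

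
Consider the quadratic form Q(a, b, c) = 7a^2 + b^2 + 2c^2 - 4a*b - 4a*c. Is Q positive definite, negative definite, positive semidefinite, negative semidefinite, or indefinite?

positive definite

The symmetric matrix of Q is A = [[7, -2, -2], [-2, 1, 0], [-2, 0, 2]].
Leading principal minors: Δ_1 = 7, Δ_2 = 3, Δ_3 = 2.
All leading principal minors are positive, so by Sylvester's criterion Q is positive definite.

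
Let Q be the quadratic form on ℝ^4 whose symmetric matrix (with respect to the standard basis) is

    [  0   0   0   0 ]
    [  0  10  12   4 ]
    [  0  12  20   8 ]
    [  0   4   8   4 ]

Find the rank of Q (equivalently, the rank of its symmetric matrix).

Symmetric row and column elimination reduces A to a congruent diagonal form with pivots 0, 10, 28/5, 4/7.
So there are 3 positive, 1 zero pivots.
The rank is the number of nonzero pivots: 3.

3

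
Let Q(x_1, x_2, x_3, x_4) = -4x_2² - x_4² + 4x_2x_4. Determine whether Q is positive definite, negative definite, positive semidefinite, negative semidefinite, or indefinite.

Write A = [[0, 0, 0, 0], [0, -4, 0, 2], [0, 0, 0, 0], [0, 2, 0, -1]].
Applying the same elementary operations to the rows and columns of A produces a congruent diagonal matrix with entries 0, -4, 0, 0.
So there are 1 negative, 3 zero pivots.
Hence Q is negative semidefinite.

negative semidefinite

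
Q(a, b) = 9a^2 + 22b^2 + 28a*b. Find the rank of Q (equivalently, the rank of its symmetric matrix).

The symmetric matrix is A = [[9, 14], [14, 22]].
Applying the same elementary operations to the rows and columns of A produces a congruent diagonal matrix with entries 9, 2/9.
That gives 2 positive pivots.
The rank is the number of nonzero pivots: 2.

2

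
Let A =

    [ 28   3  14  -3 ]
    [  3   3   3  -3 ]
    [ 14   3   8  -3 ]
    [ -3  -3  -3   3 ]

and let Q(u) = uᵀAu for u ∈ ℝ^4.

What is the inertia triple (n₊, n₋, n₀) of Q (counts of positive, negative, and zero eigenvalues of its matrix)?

Applying the same elementary operations to the rows and columns of A produces a congruent diagonal matrix with entries 28, 75/28, 4/25, 0.
That gives 3 positive, 1 zero pivots.

(3, 0, 1)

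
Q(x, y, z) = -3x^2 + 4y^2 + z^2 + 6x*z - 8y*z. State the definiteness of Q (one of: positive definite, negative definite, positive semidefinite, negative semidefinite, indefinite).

indefinite

The symmetric matrix is A = [[-3, 0, 3], [0, 4, -4], [3, -4, 1]].
Row-reducing A symmetrically gives the diagonal entries -3, 4, 0.
That gives 1 positive, 1 negative, 1 zero pivots.
Hence Q is indefinite.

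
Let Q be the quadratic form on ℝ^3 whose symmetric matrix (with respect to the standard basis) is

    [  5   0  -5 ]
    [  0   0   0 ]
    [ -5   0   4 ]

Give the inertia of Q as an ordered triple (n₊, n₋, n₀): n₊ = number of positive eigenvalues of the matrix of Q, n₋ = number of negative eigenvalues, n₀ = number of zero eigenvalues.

(1, 1, 1)

Congruent diagonalization of A (simultaneous row and column reduction) yields pivots 5, 0, -1.
That gives 1 positive, 1 negative, 1 zero pivots.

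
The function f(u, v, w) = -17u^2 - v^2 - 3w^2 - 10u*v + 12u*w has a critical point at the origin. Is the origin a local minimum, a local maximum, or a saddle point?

saddle point

The Hessian at the origin is H = [[-34, -10, 12], [-10, -2, 0], [12, 0, -6]].
An LDLᵀ factorisation of H has diagonal entries -34, 16/17, -15.
So there are 1 positive, 2 negative pivots.
H is indefinite, so the origin is a saddle point.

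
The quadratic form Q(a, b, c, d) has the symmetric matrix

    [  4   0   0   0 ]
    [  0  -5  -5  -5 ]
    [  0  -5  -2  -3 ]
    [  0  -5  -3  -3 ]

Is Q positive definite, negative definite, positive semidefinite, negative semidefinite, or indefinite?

indefinite

An LDLᵀ factorisation of A has diagonal entries 4, -5, 3, 2/3.
That gives 3 positive, 1 negative pivots.
Hence Q is indefinite.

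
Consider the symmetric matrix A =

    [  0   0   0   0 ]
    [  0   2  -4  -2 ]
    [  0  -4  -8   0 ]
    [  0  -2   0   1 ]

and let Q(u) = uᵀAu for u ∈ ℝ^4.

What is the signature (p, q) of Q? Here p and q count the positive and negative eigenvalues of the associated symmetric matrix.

(1, 1)

Symmetric row and column elimination reduces A to a congruent diagonal form with pivots 0, 2, -16, 0.
Counting signs: 1 positive, 1 negative, 2 zero.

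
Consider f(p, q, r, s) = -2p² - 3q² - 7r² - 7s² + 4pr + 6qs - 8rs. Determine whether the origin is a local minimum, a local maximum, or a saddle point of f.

The Hessian at the origin is H = [[-4, 0, 4, 0], [0, -6, 0, 6], [4, 0, -14, -8], [0, 6, -8, -14]].
Row-reducing H symmetrically gives the diagonal entries -4, -6, -10, -8/5.
That gives 4 negative pivots.
H is negative definite, so the origin is a strict local maximum.

local maximum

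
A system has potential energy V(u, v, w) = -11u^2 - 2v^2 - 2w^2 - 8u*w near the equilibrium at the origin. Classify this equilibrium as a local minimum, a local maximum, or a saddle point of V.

local maximum

The Hessian at the origin is H = [[-22, 0, -8], [0, -4, 0], [-8, 0, -4]].
An LDLᵀ factorisation of H has diagonal entries -22, -4, -12/11.
Counting signs: 3 negative.
H is negative definite, so the origin is a strict local maximum.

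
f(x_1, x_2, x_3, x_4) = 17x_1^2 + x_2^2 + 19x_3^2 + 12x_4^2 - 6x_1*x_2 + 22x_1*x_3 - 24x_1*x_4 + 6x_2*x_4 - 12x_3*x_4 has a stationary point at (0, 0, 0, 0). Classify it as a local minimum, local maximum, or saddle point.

The Hessian at the origin is H = [[34, -6, 22, -24], [-6, 2, 0, 6], [22, 0, 38, -12], [-24, 6, -12, 24]].
Applying the same elementary operations to the rows and columns of H produces a congruent diagonal matrix with entries 34, 16/17, 31/4, 60/31.
So there are 4 positive pivots.
H is positive definite, so the origin is a strict local minimum.

local minimum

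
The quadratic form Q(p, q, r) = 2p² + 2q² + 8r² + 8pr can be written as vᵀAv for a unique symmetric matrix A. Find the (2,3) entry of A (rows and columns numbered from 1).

The coefficient of q·r in Q is 0. For a symmetric A this equals A[2,3] + A[3,2] = 2·A[2,3].
So A[2,3] = 0/2 = 0.

0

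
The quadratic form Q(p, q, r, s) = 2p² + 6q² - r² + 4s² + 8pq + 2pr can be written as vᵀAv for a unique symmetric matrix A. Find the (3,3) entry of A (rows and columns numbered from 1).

The coefficient of r² in Q is -1, and that is exactly A[3,3].

-1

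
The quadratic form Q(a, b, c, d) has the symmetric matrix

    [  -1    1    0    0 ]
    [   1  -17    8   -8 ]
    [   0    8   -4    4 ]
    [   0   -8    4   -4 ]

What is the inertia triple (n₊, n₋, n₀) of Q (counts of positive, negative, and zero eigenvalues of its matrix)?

Congruent diagonalization of A (simultaneous row and column reduction) yields pivots -1, -16, 0, 0.
That gives 2 negative, 2 zero pivots.

(0, 2, 2)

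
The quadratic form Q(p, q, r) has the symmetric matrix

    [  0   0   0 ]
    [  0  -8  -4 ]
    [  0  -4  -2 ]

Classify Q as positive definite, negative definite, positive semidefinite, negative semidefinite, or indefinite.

negative semidefinite

Congruent diagonalization of A (simultaneous row and column reduction) yields pivots 0, -8, 0.
Counting signs: 1 negative, 2 zero.
Hence Q is negative semidefinite.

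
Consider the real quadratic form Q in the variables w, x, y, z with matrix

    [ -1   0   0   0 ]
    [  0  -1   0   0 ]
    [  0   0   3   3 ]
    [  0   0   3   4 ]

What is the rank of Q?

4

An LDLᵀ factorisation of A has diagonal entries -1, -1, 3, 1.
That gives 2 positive, 2 negative pivots.
The rank is the number of nonzero pivots: 4.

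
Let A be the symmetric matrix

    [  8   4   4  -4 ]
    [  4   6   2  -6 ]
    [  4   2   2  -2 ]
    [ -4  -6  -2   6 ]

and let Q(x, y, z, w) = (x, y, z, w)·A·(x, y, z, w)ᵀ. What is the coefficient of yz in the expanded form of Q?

The coefficient of yz is A[2,3] + A[3,2] = 2·2 = 4.

4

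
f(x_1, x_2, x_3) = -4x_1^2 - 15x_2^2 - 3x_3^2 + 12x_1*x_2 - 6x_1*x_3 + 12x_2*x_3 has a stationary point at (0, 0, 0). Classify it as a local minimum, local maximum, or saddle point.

local maximum

The Hessian at the origin is H = [[-8, 12, -6], [12, -30, 12], [-6, 12, -6]].
Symmetric row and column elimination reduces H to a congruent diagonal form with pivots -8, -12, -3/4.
So there are 3 negative pivots.
H is negative definite, so the origin is a strict local maximum.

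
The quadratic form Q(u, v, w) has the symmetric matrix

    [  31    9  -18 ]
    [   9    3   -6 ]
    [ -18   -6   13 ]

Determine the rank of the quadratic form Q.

3

An LDLᵀ factorisation of A has diagonal entries 31, 12/31, 1.
That gives 3 positive pivots.
The rank is the number of nonzero pivots: 3.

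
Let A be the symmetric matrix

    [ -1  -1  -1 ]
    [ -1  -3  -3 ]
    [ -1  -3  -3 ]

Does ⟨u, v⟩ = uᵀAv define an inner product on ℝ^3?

no

Row-reducing A symmetrically gives the diagonal entries -1, -2, 0.
So there are 2 negative, 1 zero pivots.
Hence Q is negative semidefinite.
⟨·,·⟩ is an inner product exactly when A is positive definite.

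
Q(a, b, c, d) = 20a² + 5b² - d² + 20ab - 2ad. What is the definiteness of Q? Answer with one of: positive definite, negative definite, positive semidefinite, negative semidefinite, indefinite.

indefinite

The symmetric matrix is A = [[20, 10, 0, -1], [10, 5, 0, 0], [0, 0, 0, 0], [-1, 0, 0, -1]].
A is congruent to a diagonal matrix with 2 positive, 1 negative and 1 zero entries, so Q is indefinite.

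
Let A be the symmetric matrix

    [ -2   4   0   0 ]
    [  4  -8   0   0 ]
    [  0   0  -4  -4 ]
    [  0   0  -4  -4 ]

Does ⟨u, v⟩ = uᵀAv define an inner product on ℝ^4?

Symmetric row and column elimination reduces A to a congruent diagonal form with pivots -2, 0, -4, 0.
Counting signs: 2 negative, 2 zero.
Hence Q is negative semidefinite.
⟨·,·⟩ is an inner product exactly when A is positive definite.

no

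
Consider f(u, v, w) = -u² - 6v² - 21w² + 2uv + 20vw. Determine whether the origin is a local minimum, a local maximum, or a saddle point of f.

local maximum

The Hessian at the origin is H = [[-2, 2, 0], [2, -12, 20], [0, 20, -42]].
Congruent diagonalization of H (simultaneous row and column reduction) yields pivots -2, -10, -2.
So there are 3 negative pivots.
H is negative definite, so the origin is a strict local maximum.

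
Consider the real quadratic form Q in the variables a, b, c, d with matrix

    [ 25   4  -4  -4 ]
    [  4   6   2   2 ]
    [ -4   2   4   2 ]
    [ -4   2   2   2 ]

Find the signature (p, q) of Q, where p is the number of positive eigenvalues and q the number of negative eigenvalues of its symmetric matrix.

(4, 0)

An LDLᵀ factorisation of A has diagonal entries 25, 134/25, 138/67, 4/69.
That gives 4 positive pivots.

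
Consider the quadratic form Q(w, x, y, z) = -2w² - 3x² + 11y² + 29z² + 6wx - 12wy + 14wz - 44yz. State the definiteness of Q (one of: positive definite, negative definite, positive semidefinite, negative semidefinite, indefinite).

indefinite

The symmetric matrix is A = [[-2, 3, -6, 7], [3, -3, 0, 0], [-6, 0, 11, -22], [7, 0, -22, 29]].
An LDLᵀ factorisation of A has diagonal entries -2, 3/2, -25, -4.
Counting signs: 1 positive, 3 negative.
Hence Q is indefinite.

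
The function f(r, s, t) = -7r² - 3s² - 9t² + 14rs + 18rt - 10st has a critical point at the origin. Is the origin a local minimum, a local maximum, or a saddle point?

saddle point

The Hessian at the origin is H = [[-14, 14, 18], [14, -6, -10], [18, -10, -18]].
Symmetric row and column elimination reduces H to a congruent diagonal form with pivots -14, 8, -20/7.
Counting signs: 1 positive, 2 negative.
H is indefinite, so the origin is a saddle point.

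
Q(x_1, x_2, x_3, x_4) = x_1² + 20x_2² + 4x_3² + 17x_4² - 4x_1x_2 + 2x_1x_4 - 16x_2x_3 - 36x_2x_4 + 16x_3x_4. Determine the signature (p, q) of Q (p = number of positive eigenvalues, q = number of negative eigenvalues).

Write A = [[1, -2, 0, 1], [-2, 20, -8, -18], [0, -8, 4, 8], [1, -18, 8, 17]].
Symmetric row and column elimination reduces A to a congruent diagonal form with pivots 1, 16, 0, 0.
That gives 2 positive, 2 zero pivots.

(2, 0)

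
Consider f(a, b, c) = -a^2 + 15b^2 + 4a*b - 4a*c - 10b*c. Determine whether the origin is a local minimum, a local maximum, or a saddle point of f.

The Hessian at the origin is H = [[-2, 4, -4], [4, 30, -10], [-4, -10, 0]].
Row-reducing H symmetrically gives the diagonal entries -2, 38, -10/19.
That gives 1 positive, 2 negative pivots.
H is indefinite, so the origin is a saddle point.

saddle point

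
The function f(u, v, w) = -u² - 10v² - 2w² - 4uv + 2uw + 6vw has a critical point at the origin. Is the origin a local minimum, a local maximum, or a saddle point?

local maximum

The Hessian at the origin is H = [[-2, -4, 2], [-4, -20, 6], [2, 6, -4]].
Congruent diagonalization of H (simultaneous row and column reduction) yields pivots -2, -12, -5/3.
So there are 3 negative pivots.
H is negative definite, so the origin is a strict local maximum.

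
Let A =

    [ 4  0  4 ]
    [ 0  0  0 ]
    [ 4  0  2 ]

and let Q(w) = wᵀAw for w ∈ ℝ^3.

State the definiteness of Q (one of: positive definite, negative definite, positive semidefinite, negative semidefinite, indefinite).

indefinite

Row-reducing A symmetrically gives the diagonal entries 4, 0, -2.
So there are 1 positive, 1 negative, 1 zero pivots.
Hence Q is indefinite.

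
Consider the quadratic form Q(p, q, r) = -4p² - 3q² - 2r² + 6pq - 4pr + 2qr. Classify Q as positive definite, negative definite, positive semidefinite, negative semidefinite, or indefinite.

negative definite

Write A = [[-4, 3, -2], [3, -3, 1], [-2, 1, -2]].
Congruent diagonalization of A (simultaneous row and column reduction) yields pivots -4, -3/4, -2/3.
So there are 3 negative pivots.
Hence Q is negative definite.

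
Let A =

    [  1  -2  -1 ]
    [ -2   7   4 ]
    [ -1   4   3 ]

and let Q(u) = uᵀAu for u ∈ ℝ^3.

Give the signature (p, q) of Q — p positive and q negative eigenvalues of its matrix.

Congruent diagonalization of A (simultaneous row and column reduction) yields pivots 1, 3, 2/3.
Counting signs: 3 positive.

(3, 0)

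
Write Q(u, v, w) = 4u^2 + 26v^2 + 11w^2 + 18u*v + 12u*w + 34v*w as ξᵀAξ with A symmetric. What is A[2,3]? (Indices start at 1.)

17

The coefficient of v·w in Q is 34. For a symmetric A this equals A[2,3] + A[3,2] = 2·A[2,3].
So A[2,3] = 34/2 = 17.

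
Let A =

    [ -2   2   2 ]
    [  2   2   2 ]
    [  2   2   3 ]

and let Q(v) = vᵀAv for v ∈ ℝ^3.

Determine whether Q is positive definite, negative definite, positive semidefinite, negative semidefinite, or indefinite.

Row-reducing A symmetrically gives the diagonal entries -2, 4, 1.
Counting signs: 2 positive, 1 negative.
Hence Q is indefinite.

indefinite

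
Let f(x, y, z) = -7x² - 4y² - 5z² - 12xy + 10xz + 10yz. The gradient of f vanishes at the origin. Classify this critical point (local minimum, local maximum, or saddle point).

The Hessian at the origin is H = [[-14, -12, 10], [-12, -8, 10], [10, 10, -10]].
Congruent diagonalization of H (simultaneous row and column reduction) yields pivots -14, 16/7, -15/4.
So there are 1 positive, 2 negative pivots.
H is indefinite, so the origin is a saddle point.

saddle point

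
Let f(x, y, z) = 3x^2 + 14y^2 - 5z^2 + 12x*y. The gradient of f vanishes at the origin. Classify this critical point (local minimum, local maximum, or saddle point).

The Hessian at the origin is H = [[6, 12, 0], [12, 28, 0], [0, 0, -10]].
An LDLᵀ factorisation of H has diagonal entries 6, 4, -10.
Counting signs: 2 positive, 1 negative.
H is indefinite, so the origin is a saddle point.

saddle point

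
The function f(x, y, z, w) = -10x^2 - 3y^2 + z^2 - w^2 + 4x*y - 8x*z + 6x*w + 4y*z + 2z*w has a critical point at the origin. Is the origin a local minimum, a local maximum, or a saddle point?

The Hessian at the origin is H = [[-20, 4, -8, 6], [4, -6, 4, 0], [-8, 4, 2, 2], [6, 0, 2, -2]].
Applying the same elementary operations to the rows and columns of H produces a congruent diagonal matrix with entries -20, -26/5, 82/13, 3/41.
Counting signs: 2 positive, 2 negative.
H is indefinite, so the origin is a saddle point.

saddle point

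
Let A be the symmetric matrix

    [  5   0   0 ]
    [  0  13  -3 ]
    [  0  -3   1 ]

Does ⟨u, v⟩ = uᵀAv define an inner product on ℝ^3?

yes

Row-reducing A symmetrically gives the diagonal entries 5, 13, 4/13.
So there are 3 positive pivots.
Hence Q is positive definite.
⟨·,·⟩ is an inner product exactly when A is positive definite.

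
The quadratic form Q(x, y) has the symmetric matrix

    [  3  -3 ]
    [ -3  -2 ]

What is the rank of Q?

Applying the same elementary operations to the rows and columns of A produces a congruent diagonal matrix with entries 3, -5.
That gives 1 positive, 1 negative pivots.
The rank is the number of nonzero pivots: 2.

2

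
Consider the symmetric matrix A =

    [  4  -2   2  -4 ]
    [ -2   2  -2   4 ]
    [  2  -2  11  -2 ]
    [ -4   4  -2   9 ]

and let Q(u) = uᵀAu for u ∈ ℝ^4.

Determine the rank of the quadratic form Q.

Congruent diagonalization of A (simultaneous row and column reduction) yields pivots 4, 1, 9, 5/9.
So there are 4 positive pivots.
The rank is the number of nonzero pivots: 4.

4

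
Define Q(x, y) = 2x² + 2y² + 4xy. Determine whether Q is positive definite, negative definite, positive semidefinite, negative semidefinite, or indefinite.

positive semidefinite

The symmetric matrix of Q is [[2, 2], [2, 2]].
For the 2×2 matrix [[2, 2], [2, 2]]: det = 2·2 − (2)² = 0, trace = 4.
det = 0 so one eigenvalue is zero; the form is semidefinite with the sign of the trace.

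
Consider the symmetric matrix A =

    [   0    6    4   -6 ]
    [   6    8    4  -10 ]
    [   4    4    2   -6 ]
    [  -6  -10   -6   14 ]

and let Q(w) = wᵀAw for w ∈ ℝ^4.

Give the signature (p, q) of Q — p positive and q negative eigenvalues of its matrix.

By Sylvester's law of inertia any congruent diagonalization of A has 2 positive, 1 negative and 1 zero entries.

(2, 1)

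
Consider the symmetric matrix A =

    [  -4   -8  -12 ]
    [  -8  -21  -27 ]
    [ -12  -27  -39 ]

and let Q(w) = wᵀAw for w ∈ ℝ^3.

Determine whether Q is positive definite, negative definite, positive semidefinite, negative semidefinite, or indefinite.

negative definite

Row-reducing A symmetrically gives the diagonal entries -4, -5, -6/5.
That gives 3 negative pivots.
Hence Q is negative definite.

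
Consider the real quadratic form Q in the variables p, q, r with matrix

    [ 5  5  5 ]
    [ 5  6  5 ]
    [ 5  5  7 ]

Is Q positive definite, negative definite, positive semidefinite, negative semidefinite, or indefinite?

positive definite

Leading principal minors: Δ_1 = 5, Δ_2 = 5, Δ_3 = 10.
All leading principal minors are positive, so by Sylvester's criterion Q is positive definite.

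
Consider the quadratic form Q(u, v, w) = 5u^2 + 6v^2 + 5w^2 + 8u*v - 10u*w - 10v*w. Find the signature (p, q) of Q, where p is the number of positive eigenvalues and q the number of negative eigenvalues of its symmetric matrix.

The symmetric matrix is A = [[5, 4, -5], [4, 6, -5], [-5, -5, 5]].
Symmetric row and column elimination reduces A to a congruent diagonal form with pivots 5, 14/5, -5/14.
That gives 2 positive, 1 negative pivots.

(2, 1)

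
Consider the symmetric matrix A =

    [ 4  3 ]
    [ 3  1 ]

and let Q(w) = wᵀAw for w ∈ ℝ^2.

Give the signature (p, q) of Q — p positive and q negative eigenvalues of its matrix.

(1, 1)

Applying the same elementary operations to the rows and columns of A produces a congruent diagonal matrix with entries 4, -5/4.
So there are 1 positive, 1 negative pivots.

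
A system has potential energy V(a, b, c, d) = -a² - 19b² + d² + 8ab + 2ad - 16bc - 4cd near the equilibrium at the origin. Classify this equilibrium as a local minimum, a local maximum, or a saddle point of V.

saddle point

The Hessian at the origin is H = [[-2, 8, 0, 2], [8, -38, -16, 0], [0, -16, 0, -4], [2, 0, -4, 2]].
Symmetric row and column elimination reduces H to a congruent diagonal form with pivots -2, -6, 128/3, -3/8.
That gives 1 positive, 3 negative pivots.
H is indefinite, so the origin is a saddle point.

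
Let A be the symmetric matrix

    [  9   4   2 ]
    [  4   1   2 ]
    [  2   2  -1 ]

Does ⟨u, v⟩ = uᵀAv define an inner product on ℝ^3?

no

Applying the same elementary operations to the rows and columns of A produces a congruent diagonal matrix with entries 9, -7/9, 1/7.
That gives 2 positive, 1 negative pivots.
Hence Q is indefinite.
⟨·,·⟩ is an inner product exactly when A is positive definite.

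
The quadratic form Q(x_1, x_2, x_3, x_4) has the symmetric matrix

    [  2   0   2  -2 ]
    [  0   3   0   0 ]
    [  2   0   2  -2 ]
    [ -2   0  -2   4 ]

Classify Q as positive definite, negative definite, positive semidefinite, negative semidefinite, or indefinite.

Row-reducing A symmetrically gives the diagonal entries 2, 3, 0, 2.
So there are 3 positive, 1 zero pivots.
Hence Q is positive semidefinite.

positive semidefinite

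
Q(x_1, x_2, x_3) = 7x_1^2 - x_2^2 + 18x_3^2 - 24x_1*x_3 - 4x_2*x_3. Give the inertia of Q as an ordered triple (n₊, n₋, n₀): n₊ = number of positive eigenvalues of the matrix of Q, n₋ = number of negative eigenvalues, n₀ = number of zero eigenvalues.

The symmetric matrix is A = [[7, 0, -12], [0, -1, -2], [-12, -2, 18]].
An LDLᵀ factorisation of A has diagonal entries 7, -1, 10/7.
So there are 2 positive, 1 negative pivots.

(2, 1, 0)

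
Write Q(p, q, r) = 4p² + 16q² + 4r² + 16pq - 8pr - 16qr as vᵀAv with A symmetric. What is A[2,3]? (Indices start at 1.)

-8

The coefficient of q·r in Q is -16. For a symmetric A this equals A[2,3] + A[3,2] = 2·A[2,3].
So A[2,3] = -16/2 = -8.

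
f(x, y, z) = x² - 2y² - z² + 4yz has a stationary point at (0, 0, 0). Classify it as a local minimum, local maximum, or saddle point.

saddle point

The Hessian at the origin is H = [[2, 0, 0], [0, -4, 4], [0, 4, -2]].
Row-reducing H symmetrically gives the diagonal entries 2, -4, 2.
So there are 2 positive, 1 negative pivots.
H is indefinite, so the origin is a saddle point.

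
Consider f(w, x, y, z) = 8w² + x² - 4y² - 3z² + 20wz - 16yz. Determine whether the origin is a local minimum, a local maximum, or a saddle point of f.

The Hessian at the origin is H = [[16, 0, 0, 20], [0, 2, 0, 0], [0, 0, -8, -16], [20, 0, -16, -6]].
Row-reducing H symmetrically gives the diagonal entries 16, 2, -8, 1.
Counting signs: 3 positive, 1 negative.
H is indefinite, so the origin is a saddle point.

saddle point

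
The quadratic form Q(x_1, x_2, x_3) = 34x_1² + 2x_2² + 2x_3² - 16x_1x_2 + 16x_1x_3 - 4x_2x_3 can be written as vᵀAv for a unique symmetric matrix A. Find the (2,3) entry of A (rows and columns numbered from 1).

-2

The coefficient of x_2·x_3 in Q is -4. For a symmetric A this equals A[2,3] + A[3,2] = 2·A[2,3].
So A[2,3] = -4/2 = -2.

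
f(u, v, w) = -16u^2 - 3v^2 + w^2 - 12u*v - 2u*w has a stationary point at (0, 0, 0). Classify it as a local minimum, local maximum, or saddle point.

The Hessian at the origin is H = [[-32, -12, -2], [-12, -6, 0], [-2, 0, 2]].
Applying the same elementary operations to the rows and columns of H produces a congruent diagonal matrix with entries -32, -3/2, 5/2.
Counting signs: 1 positive, 2 negative.
H is indefinite, so the origin is a saddle point.

saddle point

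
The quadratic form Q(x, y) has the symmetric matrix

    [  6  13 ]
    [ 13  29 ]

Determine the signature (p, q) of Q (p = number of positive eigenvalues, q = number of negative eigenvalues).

(2, 0)

Congruent diagonalization of A (simultaneous row and column reduction) yields pivots 6, 5/6.
Counting signs: 2 positive.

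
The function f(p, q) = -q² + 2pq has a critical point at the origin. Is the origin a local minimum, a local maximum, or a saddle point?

The Hessian at the origin is H = [[0, 2], [2, -2]].
det H = 0·-2 − (2)² = -4 < 0, so H is indefinite.
Therefore the origin is a saddle point.

saddle point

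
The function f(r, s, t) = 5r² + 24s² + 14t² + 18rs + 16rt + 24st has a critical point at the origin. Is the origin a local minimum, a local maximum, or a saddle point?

The Hessian at the origin is H = [[10, 18, 16], [18, 48, 24], [16, 24, 28]].
Row-reducing H symmetrically gives the diagonal entries 10, 78/5, 12/13.
That gives 3 positive pivots.
H is positive definite, so the origin is a strict local minimum.

local minimum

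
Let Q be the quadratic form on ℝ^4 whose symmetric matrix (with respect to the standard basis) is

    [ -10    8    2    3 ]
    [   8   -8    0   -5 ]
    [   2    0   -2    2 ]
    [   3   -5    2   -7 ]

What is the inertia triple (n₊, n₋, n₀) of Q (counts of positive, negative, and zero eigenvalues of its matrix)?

(0, 3, 1)

Congruent diagonalization of A (simultaneous row and column reduction) yields pivots -10, -8/5, 0, -15/8.
So there are 3 negative, 1 zero pivots.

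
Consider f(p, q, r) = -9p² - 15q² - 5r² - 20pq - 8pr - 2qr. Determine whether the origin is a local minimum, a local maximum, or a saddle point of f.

The Hessian at the origin is H = [[-18, -20, -8], [-20, -30, -2], [-8, -2, -10]].
Symmetric row and column elimination reduces H to a congruent diagonal form with pivots -18, -70/9, -12/35.
So there are 3 negative pivots.
H is negative definite, so the origin is a strict local maximum.

local maximum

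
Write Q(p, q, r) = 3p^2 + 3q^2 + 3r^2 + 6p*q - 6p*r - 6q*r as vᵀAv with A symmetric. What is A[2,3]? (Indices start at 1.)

-3

The coefficient of q·r in Q is -6. For a symmetric A this equals A[2,3] + A[3,2] = 2·A[2,3].
So A[2,3] = -6/2 = -3.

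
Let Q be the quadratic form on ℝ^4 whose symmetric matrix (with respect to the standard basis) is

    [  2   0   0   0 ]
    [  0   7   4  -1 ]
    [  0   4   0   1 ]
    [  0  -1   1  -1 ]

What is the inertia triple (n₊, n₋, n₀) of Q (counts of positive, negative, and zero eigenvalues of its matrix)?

Applying the same elementary operations to the rows and columns of A produces a congruent diagonal matrix with entries 2, 7, -16/7, -1/16.
That gives 2 positive, 2 negative pivots.

(2, 2, 0)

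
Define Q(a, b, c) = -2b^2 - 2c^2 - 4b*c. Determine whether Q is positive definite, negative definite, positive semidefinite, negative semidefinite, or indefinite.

negative semidefinite

Write A = [[0, 0, 0], [0, -2, -2], [0, -2, -2]].
Congruent diagonalization of A (simultaneous row and column reduction) yields pivots 0, -2, 0.
That gives 1 negative, 2 zero pivots.
Hence Q is negative semidefinite.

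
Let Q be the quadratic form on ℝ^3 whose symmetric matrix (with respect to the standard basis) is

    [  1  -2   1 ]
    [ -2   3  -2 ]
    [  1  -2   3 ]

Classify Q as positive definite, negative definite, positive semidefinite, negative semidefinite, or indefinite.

indefinite

Symmetric row and column elimination reduces A to a congruent diagonal form with pivots 1, -1, 2.
That gives 2 positive, 1 negative pivots.
Hence Q is indefinite.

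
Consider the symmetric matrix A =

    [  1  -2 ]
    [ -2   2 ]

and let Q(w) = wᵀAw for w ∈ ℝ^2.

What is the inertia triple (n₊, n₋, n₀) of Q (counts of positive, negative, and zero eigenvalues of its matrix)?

An LDLᵀ factorisation of A has diagonal entries 1, -2.
That gives 1 positive, 1 negative pivots.

(1, 1, 0)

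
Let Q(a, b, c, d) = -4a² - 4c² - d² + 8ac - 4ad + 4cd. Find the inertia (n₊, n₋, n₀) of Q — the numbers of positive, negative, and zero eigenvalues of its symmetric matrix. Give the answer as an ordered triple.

(0, 1, 3)

Write A = [[-4, 0, 4, -2], [0, 0, 0, 0], [4, 0, -4, 2], [-2, 0, 2, -1]].
Symmetric row and column elimination reduces A to a congruent diagonal form with pivots -4, 0, 0, 0.
Counting signs: 1 negative, 3 zero.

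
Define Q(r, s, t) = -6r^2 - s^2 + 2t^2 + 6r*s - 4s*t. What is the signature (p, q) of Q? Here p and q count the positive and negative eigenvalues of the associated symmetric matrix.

(1, 2)

The associated matrix is A = [[-6, 3, 0], [3, -1, -2], [0, -2, 2]].
An LDLᵀ factorisation of A has diagonal entries -6, 1/2, -6.
So there are 1 positive, 2 negative pivots.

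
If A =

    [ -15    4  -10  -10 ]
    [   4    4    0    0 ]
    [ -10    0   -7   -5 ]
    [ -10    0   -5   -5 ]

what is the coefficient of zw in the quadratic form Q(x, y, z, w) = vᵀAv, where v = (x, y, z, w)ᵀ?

-10

The coefficient of zw is A[3,4] + A[4,3] = 2·(-5) = -10.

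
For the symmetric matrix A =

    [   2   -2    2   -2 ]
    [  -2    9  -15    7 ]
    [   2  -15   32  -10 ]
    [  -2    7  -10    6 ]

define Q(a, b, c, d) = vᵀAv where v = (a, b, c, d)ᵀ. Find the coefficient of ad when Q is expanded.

-4

The coefficient of ad is A[1,4] + A[4,1] = 2·(-2) = -4.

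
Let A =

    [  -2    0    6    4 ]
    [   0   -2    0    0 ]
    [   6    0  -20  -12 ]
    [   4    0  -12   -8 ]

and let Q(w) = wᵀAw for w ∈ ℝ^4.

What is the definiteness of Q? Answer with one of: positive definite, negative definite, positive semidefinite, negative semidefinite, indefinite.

Symmetric row and column elimination reduces A to a congruent diagonal form with pivots -2, -2, -2, 0.
Counting signs: 3 negative, 1 zero.
Hence Q is negative semidefinite.

negative semidefinite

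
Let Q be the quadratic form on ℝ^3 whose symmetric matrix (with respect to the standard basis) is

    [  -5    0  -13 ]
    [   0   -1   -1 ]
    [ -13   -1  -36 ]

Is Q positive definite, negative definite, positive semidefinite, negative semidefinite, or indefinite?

negative definite

Applying the same elementary operations to the rows and columns of A produces a congruent diagonal matrix with entries -5, -1, -6/5.
Counting signs: 3 negative.
Hence Q is negative definite.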